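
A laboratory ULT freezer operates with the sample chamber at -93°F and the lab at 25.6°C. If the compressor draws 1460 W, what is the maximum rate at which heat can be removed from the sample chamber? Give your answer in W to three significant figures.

3130 W

In absolute terms T_C = 203.71 K and T_H = 298.75 K, so ΔT = 95.04 K.
COP_Carnot = T_C/ΔT = 203.71/95.04 = 2.143.
Q̇_max = COP_Carnot × Ẇ = 2.143 × 1460 W = 3129 W.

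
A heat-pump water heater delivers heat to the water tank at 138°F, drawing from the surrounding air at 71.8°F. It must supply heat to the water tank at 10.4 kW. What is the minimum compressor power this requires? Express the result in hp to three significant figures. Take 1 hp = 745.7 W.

1.54 hp

In absolute terms T_C = 295.26 K and T_H = 332.04 K, so ΔT = 36.78 K.
COP_Carnot = T_H/ΔT = 332.04/36.78 = 9.028.
Ẇ_min = Q̇/COP_Carnot = 10.40/9.028 = 1.152 kW = 1.545 hp.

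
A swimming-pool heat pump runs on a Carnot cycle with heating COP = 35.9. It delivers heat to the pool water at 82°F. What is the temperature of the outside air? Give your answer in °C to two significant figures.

COP_HP = T_H/(T_H − T_C) gives T_H − T_C = T_H/COP.
With T_H = 300.93 K, T_C = 300.93 × (1 − 1/35.9) = 292.55 K.
Converting, 292.55 K = 19.40°C.

19 °C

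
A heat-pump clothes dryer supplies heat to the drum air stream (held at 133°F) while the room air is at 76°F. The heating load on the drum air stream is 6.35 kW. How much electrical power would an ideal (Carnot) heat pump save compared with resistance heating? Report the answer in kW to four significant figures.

In absolute terms T_C = 297.59 K and T_H = 329.26 K, so ΔT = 31.67 K.
COP_Carnot = T_H/ΔT = 329.26/31.67 = 10.40.
Resistance heating needs Ẇ_res = Q̇_H = 6.350 kW; the reversible heat pump needs only Ẇ_hp = Q̇_H/COP = 0.6107 kW.
Saving = 6.350 − 0.6107 = 5.739 kW.

5.739 kW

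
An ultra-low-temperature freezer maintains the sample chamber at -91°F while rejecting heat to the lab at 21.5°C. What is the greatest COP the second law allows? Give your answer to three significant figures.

In absolute terms T_C = 204.82 K and T_H = 294.65 K, so ΔT = 89.83 K.
For a reversible cycle, COP_Carnot = T_C/ΔT = 204.82/89.83 = 2.280.

2.28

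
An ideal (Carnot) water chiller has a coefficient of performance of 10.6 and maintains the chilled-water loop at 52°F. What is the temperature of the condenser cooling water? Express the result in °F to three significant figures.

100 °F

COP_R = T_C/(T_H − T_C) gives T_H − T_C = T_C/COP.
With T_C = 284.26 K, T_H = 284.26 × (1 + 1/10.6) = 311.08 K.
Converting, 311.08 K = 100.27°F.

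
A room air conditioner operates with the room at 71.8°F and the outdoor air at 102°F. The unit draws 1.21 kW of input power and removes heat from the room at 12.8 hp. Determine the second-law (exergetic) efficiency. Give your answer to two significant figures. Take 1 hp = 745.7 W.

Converting, Q̇_C = 12.80 hp = 9.545 kW, so COP_actual = Q̇_C/Ẇ = 9.545/1.210 = 7.888.
In absolute terms T_C = 295.26 K and T_H = 312.04 K, so ΔT = 16.78 K.
COP_Carnot = T_C/ΔT = 295.26/16.78 = 17.60.
η_II = COP_actual/COP_Carnot = 7.888/17.60 = 0.4482.

0.45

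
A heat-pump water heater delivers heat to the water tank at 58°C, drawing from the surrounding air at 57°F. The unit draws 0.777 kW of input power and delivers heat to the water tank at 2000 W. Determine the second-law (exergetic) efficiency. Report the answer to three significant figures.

0.343

Converting, Q̇_H = 2000 W = 2.000 kW, so COP_actual = Q̇_H/Ẇ = 2.000/0.7770 = 2.574.
In absolute terms T_C = 287.04 K and T_H = 331.15 K, so ΔT = 44.11 K.
COP_Carnot = T_H/ΔT = 331.15/44.11 = 7.507.
η_II = COP_actual/COP_Carnot = 2.574/7.507 = 0.3429.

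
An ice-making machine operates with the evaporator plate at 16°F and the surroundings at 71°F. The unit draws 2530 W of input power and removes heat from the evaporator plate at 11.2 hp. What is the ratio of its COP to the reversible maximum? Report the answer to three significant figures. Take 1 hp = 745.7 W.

0.382

Converting, Q̇_C = 11.20 hp = 8352 W, so COP_actual = Q̇_C/Ẇ = 8352/2530 = 3.301.
In absolute terms T_C = 264.26 K and T_H = 294.82 K, so ΔT = 30.56 K.
COP_Carnot = T_C/ΔT = 264.26/30.56 = 8.649.
η_II = COP_actual/COP_Carnot = 3.301/8.649 = 0.3817.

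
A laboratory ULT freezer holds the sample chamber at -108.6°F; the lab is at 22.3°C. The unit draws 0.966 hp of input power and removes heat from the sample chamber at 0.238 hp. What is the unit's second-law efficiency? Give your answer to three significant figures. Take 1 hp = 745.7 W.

0.127

COP_actual = Q̇_C/Ẇ = 0.2380/0.9660 = 0.2464.
In absolute terms T_C = 195.04 K and T_H = 295.45 K, so ΔT = 100.4 K.
COP_Carnot = T_C/ΔT = 195.04/100.4 = 1.942.
η_II = COP_actual/COP_Carnot = 0.2464/1.942 = 0.1268.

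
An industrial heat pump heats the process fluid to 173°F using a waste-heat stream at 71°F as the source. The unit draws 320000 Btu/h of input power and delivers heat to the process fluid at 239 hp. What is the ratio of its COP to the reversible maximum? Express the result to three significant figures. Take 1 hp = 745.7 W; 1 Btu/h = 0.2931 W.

Converting, Q̇_H = 239.0 hp = 608100 Btu/h, so COP_actual = Q̇_H/Ẇ = 608100/320000 = 1.900.
In absolute terms T_C = 294.82 K and T_H = 351.48 K, so ΔT = 56.67 K.
COP_Carnot = T_H/ΔT = 351.48/56.67 = 6.203.
η_II = COP_actual/COP_Carnot = 1.900/6.203 = 0.3064.

0.306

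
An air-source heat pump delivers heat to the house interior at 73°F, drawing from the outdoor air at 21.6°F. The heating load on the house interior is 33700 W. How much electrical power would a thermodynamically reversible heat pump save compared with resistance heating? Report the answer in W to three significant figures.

30400 W

In absolute terms T_C = 267.37 K and T_H = 295.93 K, so ΔT = 28.56 K.
COP_Carnot = T_H/ΔT = 295.93/28.56 = 10.36.
Resistance heating needs Ẇ_res = Q̇_H = 33700 W; the reversible heat pump needs only Ẇ_hp = Q̇_H/COP = 3252 W.
Saving = 33700 − 3252 = 30450 W.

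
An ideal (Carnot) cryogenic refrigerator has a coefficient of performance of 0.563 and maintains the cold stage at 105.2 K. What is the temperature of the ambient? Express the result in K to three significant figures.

292 K

COP_R = T_C/(T_H − T_C) gives T_H − T_C = T_C/COP.
With T_C = 105.20 K, T_H = 105.20 × (1 + 1/0.563) = 292.06 K.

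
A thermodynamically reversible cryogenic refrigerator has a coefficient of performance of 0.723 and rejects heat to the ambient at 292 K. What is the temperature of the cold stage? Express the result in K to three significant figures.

For a Carnot refrigerator COP_R = T_C/(T_H − T_C), so T_C = COP·T_H/(1 + COP).
With T_H = 292.00 K, T_C = 0.723 × 292.00/1.723 = 122.53 K.

123 K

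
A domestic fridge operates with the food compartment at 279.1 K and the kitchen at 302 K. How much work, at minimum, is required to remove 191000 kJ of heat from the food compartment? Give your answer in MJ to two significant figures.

The reservoir spacing is ΔT = 302 − 279.1 = 22.90 K.
The reversible limit is COP_R = T_C/ΔT = 12.19, so W_min = Q_C/COP = Q_C·ΔT/T_C.
W_min = 191000 × 22.90/279.10 = 15670 kJ = 15.67 MJ.

16 MJ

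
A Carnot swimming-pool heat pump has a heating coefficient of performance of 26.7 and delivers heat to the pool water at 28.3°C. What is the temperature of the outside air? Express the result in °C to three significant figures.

17.0 °C

COP_HP = T_H/(T_H − T_C) gives T_H − T_C = T_H/COP.
With T_H = 301.45 K, T_C = 301.45 × (1 − 1/26.7) = 290.16 K.
Converting, 290.16 K = 17.01°C.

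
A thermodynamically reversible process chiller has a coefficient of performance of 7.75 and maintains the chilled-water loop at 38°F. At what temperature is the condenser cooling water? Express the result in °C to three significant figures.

COP_R = T_C/(T_H − T_C) gives T_H − T_C = T_C/COP.
With T_C = 276.48 K, T_H = 276.48 × (1 + 1/7.75) = 312.16 K.
Converting, 312.16 K = 39.01°C.

39.0 °C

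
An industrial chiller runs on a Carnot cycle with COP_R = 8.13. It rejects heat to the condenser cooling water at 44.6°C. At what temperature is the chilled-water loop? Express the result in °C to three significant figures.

9.80 °C

For a Carnot refrigerator COP_R = T_C/(T_H − T_C), so T_C = COP·T_H/(1 + COP).
With T_H = 317.75 K, T_C = 8.13 × 317.75/9.130 = 282.95 K.
Converting, 282.95 K = 9.80°C.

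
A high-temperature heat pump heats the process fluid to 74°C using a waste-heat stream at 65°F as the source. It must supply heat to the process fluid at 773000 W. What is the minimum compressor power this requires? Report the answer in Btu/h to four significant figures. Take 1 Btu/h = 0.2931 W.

422900 Btu/h

In absolute terms T_C = 291.48 K and T_H = 347.15 K, so ΔT = 55.67 K.
COP_Carnot = T_H/ΔT = 347.15/55.67 = 6.236.
Ẇ_min = Q̇/COP_Carnot = 773000/6.236 = 124000 W = 422900 Btu/h.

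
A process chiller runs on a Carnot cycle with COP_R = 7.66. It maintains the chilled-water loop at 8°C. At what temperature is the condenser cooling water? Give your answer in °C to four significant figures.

44.70 °C

COP_R = T_C/(T_H − T_C) gives T_H − T_C = T_C/COP.
With T_C = 281.15 K, T_H = 281.15 × (1 + 1/7.66) = 317.85 K.
Converting, 317.85 K = 44.70°C.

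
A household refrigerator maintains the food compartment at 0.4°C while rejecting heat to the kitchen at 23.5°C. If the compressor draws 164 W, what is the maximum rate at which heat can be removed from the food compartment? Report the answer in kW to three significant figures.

In absolute terms T_C = 273.55 K and T_H = 296.65 K, so ΔT = 23.10 K.
COP_Carnot = T_C/ΔT = 273.55/23.10 = 11.84.
Q̇_max = COP_Carnot × Ẇ = 11.84 × 164.0 W = 1942 W = 1.942 kW.

1.94 kW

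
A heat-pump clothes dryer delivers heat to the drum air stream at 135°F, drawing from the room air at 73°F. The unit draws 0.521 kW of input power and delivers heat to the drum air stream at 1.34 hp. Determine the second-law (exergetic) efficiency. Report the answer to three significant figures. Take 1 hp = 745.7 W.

0.200

Converting, Q̇_H = 1.340 hp = 0.9992 kW, so COP_actual = Q̇_H/Ẇ = 0.9992/0.5210 = 1.918.
In absolute terms T_C = 295.93 K and T_H = 330.37 K, so ΔT = 34.44 K.
COP_Carnot = T_H/ΔT = 330.37/34.44 = 9.591.
η_II = COP_actual/COP_Carnot = 1.918/9.591 = 0.2000.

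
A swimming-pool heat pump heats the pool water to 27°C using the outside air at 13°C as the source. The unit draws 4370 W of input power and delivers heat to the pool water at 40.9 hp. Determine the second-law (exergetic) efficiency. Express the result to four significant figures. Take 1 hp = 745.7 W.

0.3255

Converting, Q̇_H = 40.90 hp = 30500 W, so COP_actual = Q̇_H/Ẇ = 30500/4370 = 6.979.
In absolute terms T_C = 286.15 K and T_H = 300.15 K, so ΔT = 14.00 K.
COP_Carnot = T_H/ΔT = 300.15/14.00 = 21.44.
η_II = COP_actual/COP_Carnot = 6.979/21.44 = 0.3255.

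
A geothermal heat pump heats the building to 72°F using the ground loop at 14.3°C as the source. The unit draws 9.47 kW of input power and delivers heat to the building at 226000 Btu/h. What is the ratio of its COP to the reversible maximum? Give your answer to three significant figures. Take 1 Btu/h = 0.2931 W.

0.188

Converting, Q̇_H = 226000 Btu/h = 66.24 kW, so COP_actual = Q̇_H/Ẇ = 66.24/9.470 = 6.995.
In absolute terms T_C = 287.45 K and T_H = 295.37 K, so ΔT = 7.922 K.
COP_Carnot = T_H/ΔT = 295.37/7.922 = 37.28.
η_II = COP_actual/COP_Carnot = 6.995/37.28 = 0.1876.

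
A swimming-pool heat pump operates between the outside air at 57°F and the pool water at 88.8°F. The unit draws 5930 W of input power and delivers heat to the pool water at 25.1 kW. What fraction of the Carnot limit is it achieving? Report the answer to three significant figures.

Converting, Q̇_H = 25.10 kW = 25100 W, so COP_actual = Q̇_H/Ẇ = 25100/5930 = 4.233.
In absolute terms T_C = 287.04 K and T_H = 304.71 K, so ΔT = 17.67 K.
COP_Carnot = T_H/ΔT = 304.71/17.67 = 17.25.
η_II = COP_actual/COP_Carnot = 4.233/17.25 = 0.2454.

0.245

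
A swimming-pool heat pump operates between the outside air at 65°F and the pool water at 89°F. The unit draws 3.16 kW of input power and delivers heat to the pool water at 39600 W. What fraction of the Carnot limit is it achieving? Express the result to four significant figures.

0.5482

Converting, Q̇_H = 39600 W = 39.60 kW, so COP_actual = Q̇_H/Ẇ = 39.60/3.160 = 12.53.
In absolute terms T_C = 291.48 K and T_H = 304.82 K, so ΔT = 13.33 K.
COP_Carnot = T_H/ΔT = 304.82/13.33 = 22.86.
η_II = COP_actual/COP_Carnot = 12.53/22.86 = 0.5482.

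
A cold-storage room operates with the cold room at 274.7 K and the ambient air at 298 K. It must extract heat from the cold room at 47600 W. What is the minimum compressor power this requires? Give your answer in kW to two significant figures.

4.0 kW

The reservoir spacing is ΔT = 298 − 274.7 = 23.30 K.
COP_Carnot = T_C/ΔT = 274.70/23.30 = 11.79.
Ẇ_min = Q̇/COP_Carnot = 47600/11.79 = 4037 W = 4.037 kW.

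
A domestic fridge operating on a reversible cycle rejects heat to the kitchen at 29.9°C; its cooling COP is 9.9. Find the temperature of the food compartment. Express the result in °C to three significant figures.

For a Carnot refrigerator COP_R = T_C/(T_H − T_C), so T_C = COP·T_H/(1 + COP).
With T_H = 303.05 K, T_C = 9.9 × 303.05/10.90 = 275.25 K.
Converting, 275.25 K = 2.10°C.

2.10 °C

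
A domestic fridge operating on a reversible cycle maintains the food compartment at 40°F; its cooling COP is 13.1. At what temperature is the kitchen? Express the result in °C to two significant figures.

26 °C

COP_R = T_C/(T_H − T_C) gives T_H − T_C = T_C/COP.
With T_C = 277.59 K, T_H = 277.59 × (1 + 1/13.1) = 298.78 K.
Converting, 298.78 K = 25.63°C.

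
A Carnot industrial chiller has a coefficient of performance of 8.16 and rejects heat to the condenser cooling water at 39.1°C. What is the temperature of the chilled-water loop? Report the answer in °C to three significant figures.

For a Carnot refrigerator COP_R = T_C/(T_H − T_C), so T_C = COP·T_H/(1 + COP).
With T_H = 312.25 K, T_C = 8.16 × 312.25/9.160 = 278.16 K.
Converting, 278.16 K = 5.01°C.

5.01 °C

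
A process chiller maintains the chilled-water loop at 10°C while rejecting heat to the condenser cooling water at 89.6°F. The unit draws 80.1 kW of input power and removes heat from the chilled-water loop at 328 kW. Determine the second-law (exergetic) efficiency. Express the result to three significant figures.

COP_actual = Q̇_C/Ẇ = 328.0/80.10 = 4.095.
In absolute terms T_C = 283.15 K and T_H = 305.15 K, so ΔT = 22.00 K.
COP_Carnot = T_C/ΔT = 283.15/22.00 = 12.87.
η_II = COP_actual/COP_Carnot = 4.095/12.87 = 0.3182.

0.318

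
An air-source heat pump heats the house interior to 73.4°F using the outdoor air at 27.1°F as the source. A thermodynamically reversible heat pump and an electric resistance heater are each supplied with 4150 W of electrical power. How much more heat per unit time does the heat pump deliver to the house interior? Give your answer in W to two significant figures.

44000 W

In absolute terms T_C = 270.43 K and T_H = 296.15 K, so ΔT = 25.72 K.
COP_Carnot = T_H/ΔT = 296.15/25.72 = 11.51.
The heat pump delivers Q̇_H = COP × Ẇ = 47780 W; the resistance heater delivers Ẇ = 4150 W.
Extra = (COP − 1)·Ẇ = 43630 W.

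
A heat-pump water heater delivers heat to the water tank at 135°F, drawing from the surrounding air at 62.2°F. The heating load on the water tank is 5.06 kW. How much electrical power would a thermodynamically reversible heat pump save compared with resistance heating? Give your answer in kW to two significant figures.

4.4 kW

In absolute terms T_C = 289.93 K and T_H = 330.37 K, so ΔT = 40.44 K.
COP_Carnot = T_H/ΔT = 330.37/40.44 = 8.169.
Resistance heating needs Ẇ_res = Q̇_H = 5.060 kW; the reversible heat pump needs only Ẇ_hp = Q̇_H/COP = 0.6194 kW.
Saving = 5.060 − 0.6194 = 4.441 kW.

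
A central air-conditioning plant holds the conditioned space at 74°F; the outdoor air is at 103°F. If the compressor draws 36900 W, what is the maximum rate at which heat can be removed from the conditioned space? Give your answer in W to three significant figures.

679000 W

In absolute terms T_C = 296.48 K and T_H = 312.59 K, so ΔT = 16.11 K.
COP_Carnot = T_C/ΔT = 296.48/16.11 = 18.40.
Q̇_max = COP_Carnot × Ẇ = 18.40 × 36900 W = 679000 W.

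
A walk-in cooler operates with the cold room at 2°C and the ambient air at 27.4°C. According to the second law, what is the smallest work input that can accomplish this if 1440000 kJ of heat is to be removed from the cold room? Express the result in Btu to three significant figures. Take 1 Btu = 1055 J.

126000 Btu

In absolute terms T_C = 275.15 K and T_H = 300.55 K, so ΔT = 25.40 K.
The reversible limit is COP_R = T_C/ΔT = 10.83, so W_min = Q_C/COP = Q_C·ΔT/T_C.
W_min = 1440000 × 25.40/275.15 = 132900 kJ = 126000 Btu.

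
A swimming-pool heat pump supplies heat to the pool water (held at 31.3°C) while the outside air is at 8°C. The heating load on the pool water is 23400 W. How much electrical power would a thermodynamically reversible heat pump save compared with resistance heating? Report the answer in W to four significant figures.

21610 W

In absolute terms T_C = 281.15 K and T_H = 304.45 K, so ΔT = 23.30 K.
COP_Carnot = T_H/ΔT = 304.45/23.30 = 13.07.
Resistance heating needs Ẇ_res = Q̇_H = 23400 W; the reversible heat pump needs only Ẇ_hp = Q̇_H/COP = 1791 W.
Saving = 23400 − 1791 = 21610 W.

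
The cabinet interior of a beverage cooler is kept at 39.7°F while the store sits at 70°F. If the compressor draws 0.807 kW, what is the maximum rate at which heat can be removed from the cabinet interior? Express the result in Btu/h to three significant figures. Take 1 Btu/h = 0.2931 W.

45400 Btu/h

In absolute terms T_C = 277.43 K and T_H = 294.26 K, so ΔT = 16.83 K.
COP_Carnot = T_C/ΔT = 277.43/16.83 = 16.48.
Q̇_max = COP_Carnot × Ẇ = 16.48 × 0.8070 kW = 13.30 kW = 45380 Btu/h.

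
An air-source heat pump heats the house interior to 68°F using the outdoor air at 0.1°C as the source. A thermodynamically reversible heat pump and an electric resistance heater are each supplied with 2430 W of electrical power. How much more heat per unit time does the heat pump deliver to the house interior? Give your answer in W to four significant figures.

33370 W

In absolute terms T_C = 273.25 K and T_H = 293.15 K, so ΔT = 19.90 K.
COP_Carnot = T_H/ΔT = 293.15/19.90 = 14.73.
The heat pump delivers Q̇_H = COP × Ẇ = 35800 W; the resistance heater delivers Ẇ = 2430 W.
Extra = (COP − 1)·Ẇ = 33370 W.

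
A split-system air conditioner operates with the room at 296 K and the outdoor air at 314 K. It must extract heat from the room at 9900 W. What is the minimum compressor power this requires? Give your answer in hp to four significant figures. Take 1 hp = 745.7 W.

0.8073 hp

The reservoir spacing is ΔT = 314 − 296 = 18.00 K.
COP_Carnot = T_C/ΔT = 296.00/18.00 = 16.44.
Ẇ_min = Q̇/COP_Carnot = 9900/16.44 = 602.0 W = 0.8073 hp.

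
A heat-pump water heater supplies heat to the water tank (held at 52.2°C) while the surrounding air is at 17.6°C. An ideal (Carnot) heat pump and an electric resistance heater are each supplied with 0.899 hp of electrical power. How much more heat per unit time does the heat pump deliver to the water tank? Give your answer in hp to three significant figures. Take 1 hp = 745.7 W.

In absolute terms T_C = 290.75 K and T_H = 325.35 K, so ΔT = 34.60 K.
COP_Carnot = T_H/ΔT = 325.35/34.60 = 9.403.
The heat pump delivers Q̇_H = COP × Ẇ = 8.453 hp; the resistance heater delivers Ẇ = 0.8990 hp.
Extra = (COP − 1)·Ẇ = 7.554 hp.

7.55 hp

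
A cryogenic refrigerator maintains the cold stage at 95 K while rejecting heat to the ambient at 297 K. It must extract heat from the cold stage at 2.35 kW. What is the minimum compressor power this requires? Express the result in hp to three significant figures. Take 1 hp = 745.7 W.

6.70 hp

The reservoir spacing is ΔT = 297 − 95 = 202.0 K.
COP_Carnot = T_C/ΔT = 95.00/202.0 = 0.4703.
Ẇ_min = Q̇/COP_Carnot = 2.350/0.4703 = 4.997 kW = 6.701 hp.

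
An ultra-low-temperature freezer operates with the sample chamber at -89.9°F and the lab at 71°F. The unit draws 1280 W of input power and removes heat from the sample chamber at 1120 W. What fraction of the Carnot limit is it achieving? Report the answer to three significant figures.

0.381

COP_actual = Q̇_C/Ẇ = 1120/1280 = 0.8750.
In absolute terms T_C = 205.43 K and T_H = 294.82 K, so ΔT = 89.39 K.
COP_Carnot = T_C/ΔT = 205.43/89.39 = 2.298.
η_II = COP_actual/COP_Carnot = 0.8750/2.298 = 0.3807.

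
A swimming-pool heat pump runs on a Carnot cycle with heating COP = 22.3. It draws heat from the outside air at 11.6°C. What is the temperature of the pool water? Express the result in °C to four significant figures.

24.97 °C

COP_HP = T_H/(T_H − T_C) rearranges to T_H = COP·T_C/(COP − 1).
With T_C = 284.75 K, T_H = 22.3 × 284.75/21.30 = 298.12 K.
Converting, 298.12 K = 24.97°C.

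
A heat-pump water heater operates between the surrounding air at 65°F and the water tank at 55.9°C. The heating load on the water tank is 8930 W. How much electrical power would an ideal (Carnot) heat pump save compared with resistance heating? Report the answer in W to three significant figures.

In absolute terms T_C = 291.48 K and T_H = 329.05 K, so ΔT = 37.57 K.
COP_Carnot = T_H/ΔT = 329.05/37.57 = 8.759.
Resistance heating needs Ẇ_res = Q̇_H = 8930 W; the reversible heat pump needs only Ẇ_hp = Q̇_H/COP = 1020 W.
Saving = 8930 − 1020 = 7910 W.

7910 W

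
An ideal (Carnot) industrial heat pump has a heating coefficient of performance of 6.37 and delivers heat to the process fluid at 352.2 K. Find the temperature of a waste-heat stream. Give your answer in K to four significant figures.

296.9 K

COP_HP = T_H/(T_H − T_C) gives T_H − T_C = T_H/COP.
With T_H = 352.20 K, T_C = 352.20 × (1 − 1/6.37) = 296.91 K.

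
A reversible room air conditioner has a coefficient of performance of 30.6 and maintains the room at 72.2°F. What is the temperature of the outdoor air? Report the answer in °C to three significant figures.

32.0 °C

COP_R = T_C/(T_H − T_C) gives T_H − T_C = T_C/COP.
With T_C = 295.48 K, T_H = 295.48 × (1 + 1/30.6) = 305.14 K.
Converting, 305.14 K = 31.99°C.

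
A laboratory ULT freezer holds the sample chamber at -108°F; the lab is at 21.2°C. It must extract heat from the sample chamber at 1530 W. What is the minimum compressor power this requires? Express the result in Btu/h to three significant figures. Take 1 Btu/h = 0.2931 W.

In absolute terms T_C = 195.37 K and T_H = 294.35 K, so ΔT = 98.98 K.
COP_Carnot = T_C/ΔT = 195.37/98.98 = 1.974.
Ẇ_min = Q̇/COP_Carnot = 1530/1.974 = 775.1 W = 2645 Btu/h.

2640 Btu/h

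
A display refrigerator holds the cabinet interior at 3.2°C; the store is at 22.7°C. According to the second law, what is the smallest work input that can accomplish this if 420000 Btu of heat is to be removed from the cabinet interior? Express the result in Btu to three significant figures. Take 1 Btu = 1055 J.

In absolute terms T_C = 276.35 K and T_H = 295.85 K, so ΔT = 19.50 K.
The reversible limit is COP_R = T_C/ΔT = 14.17, so W_min = Q_C/COP = Q_C·ΔT/T_C.
W_min = 420000 × 19.50/276.35 = 29640 Btu.

29600 Btu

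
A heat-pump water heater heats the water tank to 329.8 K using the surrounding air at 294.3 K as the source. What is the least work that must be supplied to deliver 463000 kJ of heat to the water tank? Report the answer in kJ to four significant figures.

The reservoir spacing is ΔT = 329.8 − 294.3 = 35.50 K.
The reversible limit is COP_HP = T_H/ΔT = 9.290, so W_min = Q_H/COP = Q_H·ΔT/T_H.
W_min = 463000 × 35.50/329.80 = 49840 kJ.

49840 kJ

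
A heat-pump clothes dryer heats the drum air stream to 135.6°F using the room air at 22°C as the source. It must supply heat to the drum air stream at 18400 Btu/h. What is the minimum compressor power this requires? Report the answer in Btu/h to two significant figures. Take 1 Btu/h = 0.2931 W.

2000 Btu/h

In absolute terms T_C = 295.15 K and T_H = 330.71 K, so ΔT = 35.56 K.
COP_Carnot = T_H/ΔT = 330.71/35.56 = 9.301.
Ẇ_min = Q̇/COP_Carnot = 18400/9.301 = 1978 Btu/h.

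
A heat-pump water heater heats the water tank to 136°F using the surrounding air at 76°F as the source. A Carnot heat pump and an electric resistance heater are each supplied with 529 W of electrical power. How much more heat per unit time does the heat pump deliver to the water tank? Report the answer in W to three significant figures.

4720 W

In absolute terms T_C = 297.59 K and T_H = 330.93 K, so ΔT = 33.33 K.
COP_Carnot = T_H/ΔT = 330.93/33.33 = 9.928.
The heat pump delivers Q̇_H = COP × Ẇ = 5252 W; the resistance heater delivers Ẇ = 529.0 W.
Extra = (COP − 1)·Ẇ = 4723 W.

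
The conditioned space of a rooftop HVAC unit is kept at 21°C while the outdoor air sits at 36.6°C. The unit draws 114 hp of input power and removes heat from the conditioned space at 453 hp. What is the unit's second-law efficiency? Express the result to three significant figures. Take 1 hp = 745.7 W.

COP_actual = Q̇_C/Ẇ = 453.0/114.0 = 3.974.
In absolute terms T_C = 294.15 K and T_H = 309.75 K, so ΔT = 15.60 K.
COP_Carnot = T_C/ΔT = 294.15/15.60 = 18.86.
η_II = COP_actual/COP_Carnot = 3.974/18.86 = 0.2107.

0.211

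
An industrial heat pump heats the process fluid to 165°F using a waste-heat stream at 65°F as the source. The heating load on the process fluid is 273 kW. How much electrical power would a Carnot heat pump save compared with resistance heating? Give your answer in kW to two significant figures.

In absolute terms T_C = 291.48 K and T_H = 347.04 K, so ΔT = 55.56 K.
COP_Carnot = T_H/ΔT = 347.04/55.56 = 6.247.
Resistance heating needs Ẇ_res = Q̇_H = 273.0 kW; the reversible heat pump needs only Ẇ_hp = Q̇_H/COP = 43.70 kW.
Saving = 273.0 − 43.70 = 229.3 kW.

230 kW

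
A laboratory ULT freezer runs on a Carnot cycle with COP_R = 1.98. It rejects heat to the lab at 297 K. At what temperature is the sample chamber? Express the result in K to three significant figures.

197 K

For a Carnot refrigerator COP_R = T_C/(T_H − T_C), so T_C = COP·T_H/(1 + COP).
With T_H = 297.00 K, T_C = 1.98 × 297.00/2.980 = 197.34 K.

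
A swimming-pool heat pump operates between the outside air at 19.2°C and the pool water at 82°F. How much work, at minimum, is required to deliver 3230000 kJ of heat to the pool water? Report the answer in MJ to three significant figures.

In absolute terms T_C = 292.35 K and T_H = 300.93 K, so ΔT = 8.578 K.
The reversible limit is COP_HP = T_H/ΔT = 35.08, so W_min = Q_H/COP = Q_H·ΔT/T_H.
W_min = 3230000 × 8.578/300.93 = 92070 kJ = 92.07 MJ.

92.1 MJ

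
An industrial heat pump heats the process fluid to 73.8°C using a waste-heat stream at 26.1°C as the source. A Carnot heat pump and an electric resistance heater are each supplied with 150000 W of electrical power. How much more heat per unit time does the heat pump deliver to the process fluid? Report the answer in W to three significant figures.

941000 W

In absolute terms T_C = 299.25 K and T_H = 346.95 K, so ΔT = 47.70 K.
COP_Carnot = T_H/ΔT = 346.95/47.70 = 7.274.
The heat pump delivers Q̇_H = COP × Ẇ = 1091000 W; the resistance heater delivers Ẇ = 150000 W.
Extra = (COP − 1)·Ẇ = 941000 W.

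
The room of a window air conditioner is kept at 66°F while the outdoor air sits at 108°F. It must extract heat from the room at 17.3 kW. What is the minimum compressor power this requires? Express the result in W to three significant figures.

In absolute terms T_C = 292.04 K and T_H = 315.37 K, so ΔT = 23.33 K.
COP_Carnot = T_C/ΔT = 292.04/23.33 = 12.52.
Ẇ_min = Q̇/COP_Carnot = 17.30/12.52 = 1.382 kW = 1382 W.

1380 W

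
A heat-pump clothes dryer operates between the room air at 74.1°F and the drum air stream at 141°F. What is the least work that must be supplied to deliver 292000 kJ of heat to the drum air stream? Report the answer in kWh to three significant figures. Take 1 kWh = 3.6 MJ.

In absolute terms T_C = 296.54 K and T_H = 333.71 K, so ΔT = 37.17 K.
The reversible limit is COP_HP = T_H/ΔT = 8.979, so W_min = Q_H/COP = Q_H·ΔT/T_H.
W_min = 292000 × 37.17/333.71 = 32520 kJ = 9.034 kWh.

9.03 kWh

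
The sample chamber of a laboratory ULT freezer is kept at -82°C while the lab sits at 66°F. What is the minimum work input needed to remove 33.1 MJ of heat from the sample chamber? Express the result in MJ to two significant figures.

In absolute terms T_C = 191.15 K and T_H = 292.04 K, so ΔT = 100.9 K.
The reversible limit is COP_R = T_C/ΔT = 1.895, so W_min = Q_C/COP = Q_C·ΔT/T_C.
W_min = 33.10 × 100.9/191.15 = 17.47 MJ.

17 MJ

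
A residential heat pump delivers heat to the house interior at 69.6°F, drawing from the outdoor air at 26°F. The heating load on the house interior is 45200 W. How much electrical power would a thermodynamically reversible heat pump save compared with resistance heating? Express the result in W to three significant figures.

41500 W

In absolute terms T_C = 269.82 K and T_H = 294.04 K, so ΔT = 24.22 K.
COP_Carnot = T_H/ΔT = 294.04/24.22 = 12.14.
Resistance heating needs Ẇ_res = Q̇_H = 45200 W; the reversible heat pump needs only Ẇ_hp = Q̇_H/COP = 3723 W.
Saving = 45200 − 3723 = 41480 W.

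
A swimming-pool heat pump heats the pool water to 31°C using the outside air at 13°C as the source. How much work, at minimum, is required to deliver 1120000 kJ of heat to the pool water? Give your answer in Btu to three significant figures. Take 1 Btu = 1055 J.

62800 Btu

In absolute terms T_C = 286.15 K and T_H = 304.15 K, so ΔT = 18.00 K.
The reversible limit is COP_HP = T_H/ΔT = 16.90, so W_min = Q_H/COP = Q_H·ΔT/T_H.
W_min = 1120000 × 18.00/304.15 = 66280 kJ = 62830 Btu.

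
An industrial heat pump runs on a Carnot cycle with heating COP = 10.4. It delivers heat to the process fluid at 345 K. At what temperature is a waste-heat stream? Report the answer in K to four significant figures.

311.8 K

COP_HP = T_H/(T_H − T_C) gives T_H − T_C = T_H/COP.
With T_H = 345.00 K, T_C = 345.00 × (1 − 1/10.4) = 311.83 K.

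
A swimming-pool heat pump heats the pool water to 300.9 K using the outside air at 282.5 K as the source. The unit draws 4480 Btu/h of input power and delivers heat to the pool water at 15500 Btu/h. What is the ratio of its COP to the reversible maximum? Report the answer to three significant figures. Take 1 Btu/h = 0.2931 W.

0.212

COP_actual = Q̇_H/Ẇ = 15500/4480 = 3.460.
The reservoir spacing is ΔT = 300.9 − 282.5 = 18.40 K.
COP_Carnot = T_H/ΔT = 300.90/18.40 = 16.35.
η_II = COP_actual/COP_Carnot = 3.460/16.35 = 0.2116.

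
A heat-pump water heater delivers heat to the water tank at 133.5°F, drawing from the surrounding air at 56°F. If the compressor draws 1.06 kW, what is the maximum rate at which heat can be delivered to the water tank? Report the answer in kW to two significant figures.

In absolute terms T_C = 286.48 K and T_H = 329.54 K, so ΔT = 43.06 K.
COP_Carnot = T_H/ΔT = 329.54/43.06 = 7.654.
Q̇_max = COP_Carnot × Ẇ = 7.654 × 1.060 kW = 8.113 kW.

8.1 kW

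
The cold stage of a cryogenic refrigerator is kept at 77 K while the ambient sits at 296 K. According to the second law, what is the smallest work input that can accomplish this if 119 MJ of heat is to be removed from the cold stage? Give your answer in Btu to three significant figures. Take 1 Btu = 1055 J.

The reservoir spacing is ΔT = 296 − 77 = 219.0 K.
The reversible limit is COP_R = T_C/ΔT = 0.3516, so W_min = Q_C/COP = Q_C·ΔT/T_C.
W_min = 119.0 × 219.0/77.00 = 338.5 MJ = 320800 Btu.

321000 Btu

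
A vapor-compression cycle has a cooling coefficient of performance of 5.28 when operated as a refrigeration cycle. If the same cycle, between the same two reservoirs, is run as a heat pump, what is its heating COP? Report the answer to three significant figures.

6.28

The first law on one cycle gives Q_H = Q_C + W, so Q_H/W = Q_C/W + 1.
COP_HP = COP_R + 1 = 5.28 + 1 = 6.28.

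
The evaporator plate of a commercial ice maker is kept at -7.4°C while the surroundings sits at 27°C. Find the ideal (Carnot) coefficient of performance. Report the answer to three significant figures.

7.73

In absolute terms T_C = 265.75 K and T_H = 300.15 K, so ΔT = 34.40 K.
For a reversible cycle, COP_Carnot = T_C/ΔT = 265.75/34.40 = 7.725.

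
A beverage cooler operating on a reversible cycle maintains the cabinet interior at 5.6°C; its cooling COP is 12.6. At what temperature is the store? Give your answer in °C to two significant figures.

COP_R = T_C/(T_H − T_C) gives T_H − T_C = T_C/COP.
With T_C = 278.75 K, T_H = 278.75 × (1 + 1/12.6) = 300.87 K.
Converting, 300.87 K = 27.72°C.

28 °C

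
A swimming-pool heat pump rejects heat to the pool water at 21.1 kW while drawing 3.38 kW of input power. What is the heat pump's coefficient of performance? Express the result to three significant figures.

6.24

The first law gives Q̇_H = Q̇_C + Ẇ, so the three rates are Q̇_C = 17.72, Q̇_H = 21.10, Ẇ = 3.380 kW.
COP_HP = Q̇_H/Ẇ = 21.10/3.380 = 6.243.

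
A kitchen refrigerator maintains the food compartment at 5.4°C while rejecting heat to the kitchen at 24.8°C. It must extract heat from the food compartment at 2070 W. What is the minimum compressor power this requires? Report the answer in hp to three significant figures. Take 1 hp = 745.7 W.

0.193 hp

In absolute terms T_C = 278.55 K and T_H = 297.95 K, so ΔT = 19.40 K.
COP_Carnot = T_C/ΔT = 278.55/19.40 = 14.36.
Ẇ_min = Q̇/COP_Carnot = 2070/14.36 = 144.2 W = 0.1933 hp.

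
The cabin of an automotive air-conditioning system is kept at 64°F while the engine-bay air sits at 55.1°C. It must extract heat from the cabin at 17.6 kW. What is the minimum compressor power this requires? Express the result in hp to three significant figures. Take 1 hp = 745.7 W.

3.03 hp

In absolute terms T_C = 290.93 K and T_H = 328.25 K, so ΔT = 37.32 K.
COP_Carnot = T_C/ΔT = 290.93/37.32 = 7.795.
Ẇ_min = Q̇/COP_Carnot = 17.60/7.795 = 2.258 kW = 3.028 hp.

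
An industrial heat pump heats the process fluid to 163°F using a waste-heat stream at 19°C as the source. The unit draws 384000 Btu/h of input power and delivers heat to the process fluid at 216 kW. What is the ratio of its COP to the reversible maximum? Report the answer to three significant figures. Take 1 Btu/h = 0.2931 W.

0.298

Converting, Q̇_H = 216.0 kW = 736900 Btu/h, so COP_actual = Q̇_H/Ẇ = 736900/384000 = 1.919.
In absolute terms T_C = 292.15 K and T_H = 345.93 K, so ΔT = 53.78 K.
COP_Carnot = T_H/ΔT = 345.93/53.78 = 6.433.
η_II = COP_actual/COP_Carnot = 1.919/6.433 = 0.2983.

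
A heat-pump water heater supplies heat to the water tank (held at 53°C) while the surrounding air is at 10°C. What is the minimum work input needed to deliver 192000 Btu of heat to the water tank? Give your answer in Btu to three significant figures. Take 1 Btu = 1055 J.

25300 Btu

In absolute terms T_C = 283.15 K and T_H = 326.15 K, so ΔT = 43.00 K.
The reversible limit is COP_HP = T_H/ΔT = 7.585, so W_min = Q_H/COP = Q_H·ΔT/T_H.
W_min = 192000 × 43.00/326.15 = 25310 Btu.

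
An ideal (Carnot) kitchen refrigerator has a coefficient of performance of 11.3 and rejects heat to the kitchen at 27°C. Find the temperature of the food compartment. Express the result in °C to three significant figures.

2.60 °C

For a Carnot refrigerator COP_R = T_C/(T_H − T_C), so T_C = COP·T_H/(1 + COP).
With T_H = 300.15 K, T_C = 11.3 × 300.15/12.30 = 275.75 K.
Converting, 275.75 K = 2.60°C.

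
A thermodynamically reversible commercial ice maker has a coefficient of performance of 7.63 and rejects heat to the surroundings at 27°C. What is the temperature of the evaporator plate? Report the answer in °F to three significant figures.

For a Carnot refrigerator COP_R = T_C/(T_H − T_C), so T_C = COP·T_H/(1 + COP).
With T_H = 300.15 K, T_C = 7.63 × 300.15/8.630 = 265.37 K.
Converting, 265.37 K = 18.00°F.

18.0 °F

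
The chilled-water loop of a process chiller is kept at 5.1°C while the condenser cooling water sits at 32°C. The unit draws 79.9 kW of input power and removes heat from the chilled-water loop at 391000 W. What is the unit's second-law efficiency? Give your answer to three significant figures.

0.473

Converting, Q̇_C = 391000 W = 391.0 kW, so COP_actual = Q̇_C/Ẇ = 391.0/79.90 = 4.894.
In absolute terms T_C = 278.25 K and T_H = 305.15 K, so ΔT = 26.90 K.
COP_Carnot = T_C/ΔT = 278.25/26.90 = 10.34.
η_II = COP_actual/COP_Carnot = 4.894/10.34 = 0.4731.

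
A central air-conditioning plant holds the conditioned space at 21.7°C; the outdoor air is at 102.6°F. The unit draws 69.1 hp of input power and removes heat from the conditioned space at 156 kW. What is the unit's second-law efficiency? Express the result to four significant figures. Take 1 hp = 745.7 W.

0.1799

Converting, Q̇_C = 156.0 kW = 209.2 hp, so COP_actual = Q̇_C/Ẇ = 209.2/69.10 = 3.027.
In absolute terms T_C = 294.85 K and T_H = 312.37 K, so ΔT = 17.52 K.
COP_Carnot = T_C/ΔT = 294.85/17.52 = 16.83.
η_II = COP_actual/COP_Carnot = 3.027/16.83 = 0.1799.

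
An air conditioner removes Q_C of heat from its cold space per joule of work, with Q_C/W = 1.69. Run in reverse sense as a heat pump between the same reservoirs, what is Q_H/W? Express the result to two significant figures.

The first law on one cycle gives Q_H = Q_C + W, so Q_H/W = Q_C/W + 1.
COP_HP = COP_R + 1 = 1.69 + 1 = 2.69.

2.7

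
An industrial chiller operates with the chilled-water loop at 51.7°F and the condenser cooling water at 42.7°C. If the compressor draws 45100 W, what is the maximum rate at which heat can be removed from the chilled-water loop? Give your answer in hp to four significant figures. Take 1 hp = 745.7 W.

In absolute terms T_C = 284.09 K and T_H = 315.85 K, so ΔT = 31.76 K.
COP_Carnot = T_C/ΔT = 284.09/31.76 = 8.946.
Q̇_max = COP_Carnot × Ẇ = 8.946 × 45100 W = 403500 W = 541.1 hp.

541.1 hp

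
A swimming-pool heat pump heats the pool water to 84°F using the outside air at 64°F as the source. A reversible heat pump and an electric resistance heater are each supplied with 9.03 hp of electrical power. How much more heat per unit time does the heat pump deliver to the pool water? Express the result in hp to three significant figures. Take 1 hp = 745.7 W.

236 hp

In absolute terms T_C = 290.93 K and T_H = 302.04 K, so ΔT = 11.11 K.
COP_Carnot = T_H/ΔT = 302.04/11.11 = 27.18.
The heat pump delivers Q̇_H = COP × Ẇ = 245.5 hp; the resistance heater delivers Ẇ = 9.030 hp.
Extra = (COP − 1)·Ẇ = 236.4 hp.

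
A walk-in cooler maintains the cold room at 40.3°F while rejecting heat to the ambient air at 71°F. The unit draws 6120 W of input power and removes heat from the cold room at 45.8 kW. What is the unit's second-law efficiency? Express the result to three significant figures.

Converting, Q̇_C = 45.80 kW = 45800 W, so COP_actual = Q̇_C/Ẇ = 45800/6120 = 7.484.
In absolute terms T_C = 277.76 K and T_H = 294.82 K, so ΔT = 17.06 K.
COP_Carnot = T_C/ΔT = 277.76/17.06 = 16.29.
η_II = COP_actual/COP_Carnot = 7.484/16.29 = 0.4595.

0.460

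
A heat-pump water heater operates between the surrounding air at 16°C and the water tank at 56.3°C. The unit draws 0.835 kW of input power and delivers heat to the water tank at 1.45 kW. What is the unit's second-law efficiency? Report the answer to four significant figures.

COP_actual = Q̇_H/Ẇ = 1.450/0.8350 = 1.737.
In absolute terms T_C = 289.15 K and T_H = 329.45 K, so ΔT = 40.30 K.
COP_Carnot = T_H/ΔT = 329.45/40.30 = 8.175.
η_II = COP_actual/COP_Carnot = 1.737/8.175 = 0.2124.

0.2124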